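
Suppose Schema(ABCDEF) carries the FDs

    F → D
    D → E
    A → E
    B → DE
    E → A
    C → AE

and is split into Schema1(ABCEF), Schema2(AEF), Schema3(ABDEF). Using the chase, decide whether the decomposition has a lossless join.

Chase test. Columns are ABCDEF; row i has aⱼ where attribute j ∈ Schemai, else bᵢⱼ.
Initial tableau (one row per fragment):
  row 1: a1 a2 a3 b14 a5 a6
  row 2: a1 b22 b23 b24 a5 a6
  row 3: a1 a2 b33 a4 a5 a6
Rows 1 and 2 agree on F; apply F→D and equate their D entries.
Rows 1 and 3 agree on F; apply F→D and equate their D entries.
Row 1 is now all distinguished symbols — the join is lossless.

Yes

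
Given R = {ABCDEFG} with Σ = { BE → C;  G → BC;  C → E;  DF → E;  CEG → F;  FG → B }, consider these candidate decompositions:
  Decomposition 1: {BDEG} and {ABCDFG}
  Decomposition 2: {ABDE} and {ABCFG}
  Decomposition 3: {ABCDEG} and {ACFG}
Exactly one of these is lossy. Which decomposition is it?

Decomposition 2

Decomposition 1: common = {BDG}, closure = {BCDEFG} → lossless.
Decomposition 2: common = {AB}, closure = {AB} → lossy.
Decomposition 3: common = {ACG}, closure = {ABCEFG} → lossless.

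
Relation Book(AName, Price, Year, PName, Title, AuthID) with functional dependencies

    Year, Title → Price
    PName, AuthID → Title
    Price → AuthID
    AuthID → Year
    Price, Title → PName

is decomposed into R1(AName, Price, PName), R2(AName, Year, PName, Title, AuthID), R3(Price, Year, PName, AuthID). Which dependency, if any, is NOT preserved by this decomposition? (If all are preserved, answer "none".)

none

Year, Title → Price: restricted closure across fragments reaches Price.
PName, AuthID → Title lies within R2.
Price → AuthID lies within R3.
AuthID → Year lies within R2.
Price, Title → PName: restricted closure across fragments reaches PName.
Every dependency is enforceable on the fragments, so the decomposition is dependency-preserving.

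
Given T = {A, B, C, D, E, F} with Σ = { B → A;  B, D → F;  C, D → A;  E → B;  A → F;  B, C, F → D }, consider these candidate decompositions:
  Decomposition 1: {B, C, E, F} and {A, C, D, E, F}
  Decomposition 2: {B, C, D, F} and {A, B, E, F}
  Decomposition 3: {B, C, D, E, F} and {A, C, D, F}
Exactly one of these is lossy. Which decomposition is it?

Decomposition 1: common = {C, E, F}, closure = {A, B, C, D, E, F} → lossless.
Decomposition 2: common = {B, F}, closure = {A, B, F} → lossy.
Decomposition 3: common = {C, D, F}, closure = {A, C, D, F} → lossless.

Decomposition 2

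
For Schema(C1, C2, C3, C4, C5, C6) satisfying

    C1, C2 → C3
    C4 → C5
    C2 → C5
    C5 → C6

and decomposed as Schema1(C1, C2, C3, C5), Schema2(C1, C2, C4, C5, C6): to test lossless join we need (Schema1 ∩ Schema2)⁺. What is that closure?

Schema1 ∩ Schema2 = {C1, C2, C5}.
C1, C2 → C3 applies, adding C3
C5 → C6 applies, adding C6
Closure: {C1, C2, C3, C5, C6}.

C1, C2, C3, C5, C6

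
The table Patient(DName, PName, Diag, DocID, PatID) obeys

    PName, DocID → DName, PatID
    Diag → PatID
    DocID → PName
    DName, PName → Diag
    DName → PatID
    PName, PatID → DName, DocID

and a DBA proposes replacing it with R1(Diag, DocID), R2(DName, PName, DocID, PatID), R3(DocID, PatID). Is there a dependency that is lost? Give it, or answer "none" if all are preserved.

Check Diag → PatID: no single fragment contains all of {Diag, PatID}, and the restricted closure of {Diag} across the fragments never reaches {PatID}.
PName, DocID → DName, PatID is preserved.
DocID → PName is preserved.
DName, PName → Diag is preserved.
DName → PatID is preserved.
PName, PatID → DName, DocID is preserved.

Diag → PatID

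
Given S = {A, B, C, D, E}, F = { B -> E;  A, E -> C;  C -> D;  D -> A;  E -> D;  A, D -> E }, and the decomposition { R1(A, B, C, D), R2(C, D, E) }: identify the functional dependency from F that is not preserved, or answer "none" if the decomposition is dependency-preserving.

none

B → E: restricted closure across fragments reaches E.
A, E → C: restricted closure across fragments reaches C.
C → D lies within R1.
D → A lies within R1.
E → D lies within R2.
A, D → E: restricted closure across fragments reaches E.
Every dependency is enforceable on the fragments, so the decomposition is dependency-preserving.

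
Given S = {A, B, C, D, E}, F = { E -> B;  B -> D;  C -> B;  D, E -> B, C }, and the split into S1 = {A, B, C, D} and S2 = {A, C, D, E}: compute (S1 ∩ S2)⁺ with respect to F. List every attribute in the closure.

S1 ∩ S2 = {A, C, D}.
C → B applies, adding B
Closure: {A, B, C, D}.

A, B, C, D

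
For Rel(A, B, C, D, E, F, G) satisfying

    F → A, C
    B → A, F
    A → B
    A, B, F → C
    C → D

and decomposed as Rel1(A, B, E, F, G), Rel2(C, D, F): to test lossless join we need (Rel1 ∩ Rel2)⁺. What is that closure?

A, B, C, D, F

Rel1 ∩ Rel2 = {F}.
F → A, C applies, adding A, C
A → B applies, adding B
C → D applies, adding D
Closure: {A, B, C, D, F}.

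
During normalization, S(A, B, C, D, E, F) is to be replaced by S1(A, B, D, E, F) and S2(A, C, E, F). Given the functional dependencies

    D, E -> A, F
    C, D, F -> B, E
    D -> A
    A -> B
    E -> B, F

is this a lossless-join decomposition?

No

Common attributes: S1 ∩ S2 = {A, E, F}.
Closure of {A, E, F}: A → B applies, adding B. So (A, E, F)⁺ = {A, B, E, F}.
The closure contains neither all of S1 = {A, B, D, E, F} nor all of S2 = {A, C, E, F}, so the common attributes are not a superkey of either fragment. The join is lossy.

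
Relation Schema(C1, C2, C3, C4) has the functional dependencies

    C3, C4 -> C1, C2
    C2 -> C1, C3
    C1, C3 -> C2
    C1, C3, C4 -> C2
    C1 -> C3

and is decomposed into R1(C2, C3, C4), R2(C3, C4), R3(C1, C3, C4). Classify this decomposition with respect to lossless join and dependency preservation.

Lossless test (chase): Rows 1 and 2 agree on C3, C4; apply C3, C4→C1, C2 and equate their C1, C2 entries. Rows 1 and 3 agree on C3, C4; apply C3, C4→C1, C2 and equate their C1, C2 entries. Row 1 is now all distinguished symbols — the join is lossless.
Dependency preservation: the restricted closure of {C2} across the fragments never reaches {C1, C3}, so C2 → C1, C3 cannot be enforced without a join — not preserved.

lossless but not dependency-preserving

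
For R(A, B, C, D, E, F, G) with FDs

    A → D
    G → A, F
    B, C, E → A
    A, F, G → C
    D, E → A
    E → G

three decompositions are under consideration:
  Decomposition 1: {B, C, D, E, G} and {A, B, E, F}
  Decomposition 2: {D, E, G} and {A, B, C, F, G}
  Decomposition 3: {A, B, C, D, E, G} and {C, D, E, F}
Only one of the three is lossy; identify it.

Decomposition 2

Decomposition 1: common = {B, E}, closure = {A, B, C, D, E, F, G} → lossless.
Decomposition 2: common = {G}, closure = {A, C, D, F, G} → lossy.
Decomposition 3: common = {C, D, E}, closure = {A, C, D, E, F, G} → lossless.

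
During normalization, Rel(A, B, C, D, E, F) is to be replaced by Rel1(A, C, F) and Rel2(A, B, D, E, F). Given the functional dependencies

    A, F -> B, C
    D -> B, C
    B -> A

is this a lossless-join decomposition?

Common attributes: Rel1 ∩ Rel2 = {A, F}.
Closure of {A, F}: A, F → B, C applies, adding B, C. So (A, F)⁺ = {A, B, C, F}.
This closure contains every attribute of Rel1, so Rel1 ∩ Rel2 → Rel1. The join is lossless.

Yes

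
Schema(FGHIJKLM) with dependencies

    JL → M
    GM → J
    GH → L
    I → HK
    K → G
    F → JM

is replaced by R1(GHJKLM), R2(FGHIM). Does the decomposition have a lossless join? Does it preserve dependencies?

lossy and not dependency-preserving

Lossless test: (GHM)⁺ = {GHJLM}, which is a superkey of neither fragment — lossy.
Dependency preservation: the restricted closure of {I} across the fragments never reaches {HK}, so I → HK cannot be enforced without a join — not preserved.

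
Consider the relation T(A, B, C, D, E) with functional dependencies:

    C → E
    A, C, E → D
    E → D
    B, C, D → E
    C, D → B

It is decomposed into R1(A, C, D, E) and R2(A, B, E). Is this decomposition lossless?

Common attributes: R1 ∩ R2 = {A, E}.
Closure of {A, E}: E → D applies, adding D. So (A, E)⁺ = {A, D, E}.
The closure contains neither all of R1 = {A, C, D, E} nor all of R2 = {A, B, E}, so the common attributes are not a superkey of either fragment. The join is lossy.

No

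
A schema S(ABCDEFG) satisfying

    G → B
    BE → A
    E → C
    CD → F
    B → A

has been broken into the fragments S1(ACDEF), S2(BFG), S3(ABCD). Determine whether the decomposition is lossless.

No

Chase test. Columns are ABCDEFG; row i has aⱼ where attribute j ∈ Si, else bᵢⱼ.
Initial tableau (one row per fragment):
  row 1: a1 b12 a3 a4 a5 a6 b17
  row 2: b21 a2 b23 b24 b25 a6 a7
  row 3: a1 a2 a3 a4 b35 b36 b37
Rows 1 and 3 agree on CD; apply CD→F and equate their F entries.
Rows 2 and 3 agree on B; apply B→A and equate their A entries.
No row becomes fully distinguished — the join is lossy.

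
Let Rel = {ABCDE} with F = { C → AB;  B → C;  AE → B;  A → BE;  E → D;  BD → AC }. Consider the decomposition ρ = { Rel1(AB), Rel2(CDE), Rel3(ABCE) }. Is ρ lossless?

Chase test. Columns are ABCDE; row i has aⱼ where attribute j ∈ Reli, else bᵢⱼ.
Initial tableau (one row per fragment):
  row 1: a1 a2 b13 b14 b15
  row 2: b21 b22 a3 a4 a5
  row 3: a1 a2 a3 b34 a5
Rows 2 and 3 agree on C; apply C→AB and equate their AB entries.
Rows 1 and 2 agree on B; apply B→C and equate their C entries.
Rows 1 and 2 agree on A; apply A→BE and equate their BE entries.
Rows 1 and 2 agree on E; apply E→D and equate their D entries.
Rows 1 and 3 agree on E; apply E→D and equate their D entries.
Row 1 is now all distinguished symbols — the join is lossless.

Yes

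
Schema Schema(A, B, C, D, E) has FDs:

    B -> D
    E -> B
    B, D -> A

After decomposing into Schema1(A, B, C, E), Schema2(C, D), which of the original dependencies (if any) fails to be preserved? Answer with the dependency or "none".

Check B → D: no single fragment contains all of {B, D}, and the restricted closure of {B} across the fragments never reaches {D}.
E → B is preserved.
B, D → A is preserved.

B -> D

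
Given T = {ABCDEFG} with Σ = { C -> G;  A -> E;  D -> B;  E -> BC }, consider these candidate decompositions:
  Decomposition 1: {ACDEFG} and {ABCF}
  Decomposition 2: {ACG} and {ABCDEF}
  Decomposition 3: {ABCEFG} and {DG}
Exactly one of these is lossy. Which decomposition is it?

Decomposition 1: common = {ACF}, closure = {ABCEFG} → lossless.
Decomposition 2: common = {AC}, closure = {ABCEG} → lossless.
Decomposition 3: common = {G}, closure = {G} → lossy.

Decomposition 3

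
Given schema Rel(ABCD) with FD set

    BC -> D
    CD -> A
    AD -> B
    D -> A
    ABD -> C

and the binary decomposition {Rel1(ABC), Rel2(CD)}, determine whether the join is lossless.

Common attributes: Rel1 ∩ Rel2 = {C}.
No dependency enlarges {C}, so (C)⁺ = {C}.
The closure contains neither all of Rel1 = {ABC} nor all of Rel2 = {CD}, so the common attributes are not a superkey of either fragment. The join is lossy.

No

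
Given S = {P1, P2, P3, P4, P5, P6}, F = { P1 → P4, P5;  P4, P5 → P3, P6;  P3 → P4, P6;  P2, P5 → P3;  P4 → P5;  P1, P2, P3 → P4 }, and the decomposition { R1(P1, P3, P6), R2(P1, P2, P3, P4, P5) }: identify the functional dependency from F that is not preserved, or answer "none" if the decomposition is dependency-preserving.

none

P1 → P4, P5 lies within R2.
P4, P5 → P3, P6: restricted closure across fragments reaches P3, P6.
P3 → P4, P6: restricted closure across fragments reaches P4, P6.
P2, P5 → P3 lies within R2.
P4 → P5 lies within R2.
P1, P2, P3 → P4 lies within R2.
Every dependency is enforceable on the fragments, so the decomposition is dependency-preserving.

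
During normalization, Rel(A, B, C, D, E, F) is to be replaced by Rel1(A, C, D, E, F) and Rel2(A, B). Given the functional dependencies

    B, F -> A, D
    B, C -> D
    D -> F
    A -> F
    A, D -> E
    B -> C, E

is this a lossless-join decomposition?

No

Common attributes: Rel1 ∩ Rel2 = {A}.
Closure of {A}: A → F applies, adding F. So (A)⁺ = {A, F}.
The closure contains neither all of Rel1 = {A, C, D, E, F} nor all of Rel2 = {A, B}, so the common attributes are not a superkey of either fragment. The join is lossy.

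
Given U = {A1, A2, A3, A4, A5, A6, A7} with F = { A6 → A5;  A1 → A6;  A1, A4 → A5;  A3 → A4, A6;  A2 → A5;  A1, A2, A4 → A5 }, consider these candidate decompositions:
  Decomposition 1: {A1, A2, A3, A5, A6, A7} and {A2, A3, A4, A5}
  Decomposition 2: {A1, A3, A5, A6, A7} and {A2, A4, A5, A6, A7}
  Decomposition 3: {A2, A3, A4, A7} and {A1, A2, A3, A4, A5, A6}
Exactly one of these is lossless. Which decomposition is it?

Decomposition 1: common = {A2, A3, A5}, closure = {A2, A3, A4, A5, A6} → lossless.
Decomposition 2: common = {A5, A6, A7}, closure = {A5, A6, A7} → lossy.
Decomposition 3: common = {A2, A3, A4}, closure = {A2, A3, A4, A5, A6} → lossy.

Decomposition 1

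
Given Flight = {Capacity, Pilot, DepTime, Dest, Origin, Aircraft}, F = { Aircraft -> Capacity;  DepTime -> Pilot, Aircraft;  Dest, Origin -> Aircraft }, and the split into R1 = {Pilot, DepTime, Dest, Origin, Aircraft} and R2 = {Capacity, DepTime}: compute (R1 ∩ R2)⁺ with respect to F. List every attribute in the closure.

R1 ∩ R2 = {DepTime}.
DepTime → Pilot, Aircraft applies, adding Pilot, Aircraft
Aircraft → Capacity applies, adding Capacity
Closure: {Capacity, Pilot, DepTime, Aircraft}.

Capacity, Pilot, DepTime, Aircraft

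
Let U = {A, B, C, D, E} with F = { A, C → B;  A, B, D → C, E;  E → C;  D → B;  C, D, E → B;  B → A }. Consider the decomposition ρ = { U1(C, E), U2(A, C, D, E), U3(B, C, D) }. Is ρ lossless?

Yes

Chase test. Columns are A, B, C, D, E; row i has aⱼ where attribute j ∈ Ui, else bᵢⱼ.
Initial tableau (one row per fragment):
  row 1: b11 b12 a3 b14 a5
  row 2: a1 b22 a3 a4 a5
  row 3: b31 a2 a3 a4 b35
Rows 2 and 3 agree on D; apply D→B and equate their B entries.
Rows 2 and 3 agree on B; apply B→A and equate their A entries.
Rows 2 and 3 agree on A, B, D; apply A, B, D→C, E and equate their C, E entries.
Row 2 is now all distinguished symbols — the join is lossless.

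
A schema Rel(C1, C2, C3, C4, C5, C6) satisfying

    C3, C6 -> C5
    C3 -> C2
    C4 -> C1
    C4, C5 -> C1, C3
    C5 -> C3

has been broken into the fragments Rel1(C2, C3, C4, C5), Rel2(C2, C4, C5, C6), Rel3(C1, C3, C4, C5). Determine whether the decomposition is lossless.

Yes

Chase test. Columns are C1, C2, C3, C4, C5, C6; row i has aⱼ where attribute j ∈ Reli, else bᵢⱼ.
Initial tableau (one row per fragment):
  row 1: b11 a2 a3 a4 a5 b16
  row 2: b21 a2 b23 a4 a5 a6
  row 3: a1 b32 a3 a4 a5 b36
Rows 1 and 3 agree on C3; apply C3→C2 and equate their C2 entries.
Rows 1 and 2 agree on C4; apply C4→C1 and equate their C1 entries.
Rows 1 and 3 agree on C4; apply C4→C1 and equate their C1 entries.
Rows 1 and 2 agree on C4, C5; apply C4, C5→C1, C3 and equate their C1, C3 entries.
Row 2 is now all distinguished symbols — the join is lossless.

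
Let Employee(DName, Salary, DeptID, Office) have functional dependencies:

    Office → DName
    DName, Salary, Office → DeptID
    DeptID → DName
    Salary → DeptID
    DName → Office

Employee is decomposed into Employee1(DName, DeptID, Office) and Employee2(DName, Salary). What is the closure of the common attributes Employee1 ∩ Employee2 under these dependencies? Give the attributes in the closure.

DName, Office

Employee1 ∩ Employee2 = {DName}.
DName → Office applies, adding Office
Closure: {DName, Office}.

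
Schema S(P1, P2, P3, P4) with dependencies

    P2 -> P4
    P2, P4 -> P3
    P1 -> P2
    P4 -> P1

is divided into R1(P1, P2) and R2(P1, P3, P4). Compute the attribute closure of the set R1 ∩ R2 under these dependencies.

P1, P2, P3, P4

R1 ∩ R2 = {P1}.
P1 → P2 applies, adding P2
P2 → P4 applies, adding P4
P2, P4 → P3 applies, adding P3
Closure: {P1, P2, P3, P4}.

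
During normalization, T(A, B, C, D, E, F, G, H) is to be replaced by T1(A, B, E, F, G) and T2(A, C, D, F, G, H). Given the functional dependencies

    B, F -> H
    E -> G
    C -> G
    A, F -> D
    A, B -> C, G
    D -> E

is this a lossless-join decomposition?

Common attributes: T1 ∩ T2 = {A, F, G}.
Closure of {A, F, G}: A, F → D applies, adding D; D → E applies, adding E. So (A, F, G)⁺ = {A, D, E, F, G}.
The closure contains neither all of T1 = {A, B, E, F, G} nor all of T2 = {A, C, D, F, G, H}, so the common attributes are not a superkey of either fragment. The join is lossy.

No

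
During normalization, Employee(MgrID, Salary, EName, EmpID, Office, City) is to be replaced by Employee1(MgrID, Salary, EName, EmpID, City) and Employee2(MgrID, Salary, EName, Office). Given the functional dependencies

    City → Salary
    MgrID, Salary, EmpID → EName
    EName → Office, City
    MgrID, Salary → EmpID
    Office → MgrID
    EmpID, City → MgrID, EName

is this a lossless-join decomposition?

Common attributes: Employee1 ∩ Employee2 = {MgrID, Salary, EName}.
Closure of {MgrID, Salary, EName}: EName → Office, City applies, adding Office, City; MgrID, Salary → EmpID applies, adding EmpID. So (MgrID, Salary, EName)⁺ = {MgrID, Salary, EName, EmpID, Office, City}.
This closure contains every attribute of Employee1, so Employee1 ∩ Employee2 → Employee1. The join is lossless.

Yes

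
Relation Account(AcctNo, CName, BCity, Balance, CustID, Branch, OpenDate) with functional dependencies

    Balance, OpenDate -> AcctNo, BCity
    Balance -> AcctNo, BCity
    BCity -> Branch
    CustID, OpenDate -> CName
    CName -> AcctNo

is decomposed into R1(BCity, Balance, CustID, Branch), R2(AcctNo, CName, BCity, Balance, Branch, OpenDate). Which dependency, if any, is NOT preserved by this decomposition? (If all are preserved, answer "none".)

Check CustID, OpenDate → CName: no single fragment contains all of {CName, CustID, OpenDate}, and the restricted closure of {CustID, OpenDate} across the fragments never reaches {CName}.
Balance, OpenDate → AcctNo, BCity is preserved.
Balance → AcctNo, BCity is preserved.
BCity → Branch is preserved.
CName → AcctNo is preserved.

CustID, OpenDate -> CName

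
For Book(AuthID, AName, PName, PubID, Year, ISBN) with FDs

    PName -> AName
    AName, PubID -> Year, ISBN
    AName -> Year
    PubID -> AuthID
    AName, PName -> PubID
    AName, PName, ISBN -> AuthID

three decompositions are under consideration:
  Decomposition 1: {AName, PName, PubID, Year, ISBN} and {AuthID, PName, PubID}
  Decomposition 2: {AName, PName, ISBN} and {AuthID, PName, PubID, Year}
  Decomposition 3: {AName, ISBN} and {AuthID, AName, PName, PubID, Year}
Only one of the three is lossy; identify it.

Decomposition 3

Decomposition 1: common = {PName, PubID}, closure = {AuthID, AName, PName, PubID, Year, ISBN} → lossless.
Decomposition 2: common = {PName}, closure = {AuthID, AName, PName, PubID, Year, ISBN} → lossless.
Decomposition 3: common = {AName}, closure = {AName, Year} → lossy.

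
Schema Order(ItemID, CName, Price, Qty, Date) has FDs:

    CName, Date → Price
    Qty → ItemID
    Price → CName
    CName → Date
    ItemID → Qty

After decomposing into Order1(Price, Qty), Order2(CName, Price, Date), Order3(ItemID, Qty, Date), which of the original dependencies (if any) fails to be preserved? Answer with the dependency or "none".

none

CName, Date → Price lies within Order2.
Qty → ItemID lies within Order3.
Price → CName lies within Order2.
CName → Date lies within Order2.
ItemID → Qty lies within Order3.
Every dependency is enforceable on the fragments, so the decomposition is dependency-preserving.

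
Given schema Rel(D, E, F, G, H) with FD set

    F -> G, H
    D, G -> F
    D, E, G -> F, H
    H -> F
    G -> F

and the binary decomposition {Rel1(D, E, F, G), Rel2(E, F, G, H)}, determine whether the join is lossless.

Yes

Common attributes: Rel1 ∩ Rel2 = {E, F, G}.
Closure of {E, F, G}: F → G, H applies, adding H. So (E, F, G)⁺ = {E, F, G, H}.
This closure contains every attribute of Rel2, so Rel1 ∩ Rel2 → Rel2. The join is lossless.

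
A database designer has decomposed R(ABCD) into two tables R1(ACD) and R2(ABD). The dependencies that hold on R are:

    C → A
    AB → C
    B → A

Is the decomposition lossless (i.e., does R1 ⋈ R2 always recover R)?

No

Common attributes: R1 ∩ R2 = {AD}.
No dependency enlarges {AD}, so (AD)⁺ = {AD}.
The closure contains neither all of R1 = {ACD} nor all of R2 = {ABD}, so the common attributes are not a superkey of either fragment. The join is lossy.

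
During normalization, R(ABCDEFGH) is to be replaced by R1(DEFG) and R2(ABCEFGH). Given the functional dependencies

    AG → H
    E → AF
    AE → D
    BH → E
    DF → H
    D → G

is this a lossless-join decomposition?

Yes

Common attributes: R1 ∩ R2 = {EFG}.
Closure of {EFG}: E → AF applies, adding A; AE → D applies, adding D; DF → H applies, adding H. So (EFG)⁺ = {ADEFGH}.
This closure contains every attribute of R1, so R1 ∩ R2 → R1. The join is lossless.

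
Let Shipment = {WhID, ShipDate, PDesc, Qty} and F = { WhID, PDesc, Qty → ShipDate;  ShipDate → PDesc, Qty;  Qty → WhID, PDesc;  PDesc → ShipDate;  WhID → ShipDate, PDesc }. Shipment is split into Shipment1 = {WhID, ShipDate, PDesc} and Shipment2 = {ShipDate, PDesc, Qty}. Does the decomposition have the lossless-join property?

Common attributes: Shipment1 ∩ Shipment2 = {ShipDate, PDesc}.
Closure of {ShipDate, PDesc}: ShipDate → PDesc, Qty applies, adding Qty; Qty → WhID, PDesc applies, adding WhID. So (ShipDate, PDesc)⁺ = {WhID, ShipDate, PDesc, Qty}.
This closure contains every attribute of Shipment1, so Shipment1 ∩ Shipment2 → Shipment1. The join is lossless.

Yes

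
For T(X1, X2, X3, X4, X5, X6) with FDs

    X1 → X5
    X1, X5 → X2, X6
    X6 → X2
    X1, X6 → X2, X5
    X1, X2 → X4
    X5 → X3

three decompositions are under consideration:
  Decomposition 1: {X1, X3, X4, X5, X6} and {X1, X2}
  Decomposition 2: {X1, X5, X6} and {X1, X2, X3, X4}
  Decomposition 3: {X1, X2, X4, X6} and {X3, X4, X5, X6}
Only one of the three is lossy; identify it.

Decomposition 3

Decomposition 1: common = {X1}, closure = {X1, X2, X3, X4, X5, X6} → lossless.
Decomposition 2: common = {X1}, closure = {X1, X2, X3, X4, X5, X6} → lossless.
Decomposition 3: common = {X4, X6}, closure = {X2, X4, X6} → lossy.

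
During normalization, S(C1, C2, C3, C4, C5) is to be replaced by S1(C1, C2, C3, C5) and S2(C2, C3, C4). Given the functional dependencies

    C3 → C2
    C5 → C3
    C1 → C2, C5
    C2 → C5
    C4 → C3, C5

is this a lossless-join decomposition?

Common attributes: S1 ∩ S2 = {C2, C3}.
Closure of {C2, C3}: C2 → C5 applies, adding C5. So (C2, C3)⁺ = {C2, C3, C5}.
The closure contains neither all of S1 = {C1, C2, C3, C5} nor all of S2 = {C2, C3, C4}, so the common attributes are not a superkey of either fragment. The join is lossy.

No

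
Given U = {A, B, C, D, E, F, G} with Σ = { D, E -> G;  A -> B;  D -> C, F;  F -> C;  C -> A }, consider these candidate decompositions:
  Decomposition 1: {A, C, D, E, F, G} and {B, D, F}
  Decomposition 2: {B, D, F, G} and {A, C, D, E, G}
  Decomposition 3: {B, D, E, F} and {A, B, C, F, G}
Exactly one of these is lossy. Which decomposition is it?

Decomposition 3

Decomposition 1: common = {D, F}, closure = {A, B, C, D, F} → lossless.
Decomposition 2: common = {D, G}, closure = {A, B, C, D, F, G} → lossless.
Decomposition 3: common = {B, F}, closure = {A, B, C, F} → lossy.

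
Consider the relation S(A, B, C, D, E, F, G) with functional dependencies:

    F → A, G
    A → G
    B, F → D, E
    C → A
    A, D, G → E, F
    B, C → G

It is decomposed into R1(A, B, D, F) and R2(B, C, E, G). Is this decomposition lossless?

Common attributes: R1 ∩ R2 = {B}.
No dependency enlarges {B}, so (B)⁺ = {B}.
The closure contains neither all of R1 = {A, B, D, F} nor all of R2 = {B, C, E, G}, so the common attributes are not a superkey of either fragment. The join is lossy.

No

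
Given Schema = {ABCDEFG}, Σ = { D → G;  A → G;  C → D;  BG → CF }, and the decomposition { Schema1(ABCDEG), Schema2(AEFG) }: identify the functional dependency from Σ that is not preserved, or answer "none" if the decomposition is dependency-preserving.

BG → CF

Check BG → CF: no single fragment contains all of {BCFG}, and the restricted closure of {BG} across the fragments never reaches {CF}.
D → G is preserved.
A → G is preserved.
C → D is preserved.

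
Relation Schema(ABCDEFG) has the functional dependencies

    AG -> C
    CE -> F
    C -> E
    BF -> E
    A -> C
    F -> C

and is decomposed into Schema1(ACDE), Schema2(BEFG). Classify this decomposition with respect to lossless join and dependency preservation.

lossy and not dependency-preserving

Lossless test: (E)⁺ = {E}, which is a superkey of neither fragment — lossy.
Dependency preservation: the restricted closure of {CE} across the fragments never reaches {F}, so CE → F cannot be enforced without a join — not preserved.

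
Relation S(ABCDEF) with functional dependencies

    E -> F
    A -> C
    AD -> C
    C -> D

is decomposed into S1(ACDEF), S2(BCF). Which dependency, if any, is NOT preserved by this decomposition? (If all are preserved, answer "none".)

E → F lies within S1.
A → C lies within S1.
AD → C lies within S1.
C → D lies within S1.
Every dependency is enforceable on the fragments, so the decomposition is dependency-preserving.

none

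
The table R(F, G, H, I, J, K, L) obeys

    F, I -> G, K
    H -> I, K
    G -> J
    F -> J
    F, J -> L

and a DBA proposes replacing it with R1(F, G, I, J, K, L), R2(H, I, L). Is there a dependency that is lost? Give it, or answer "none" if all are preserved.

Check H → I, K: no single fragment contains all of {H, I, K}, and the restricted closure of {H} across the fragments never reaches {I, K}.
F, I → G, K is preserved.
G → J is preserved.
F → J is preserved.
F, J → L is preserved.

H -> I, K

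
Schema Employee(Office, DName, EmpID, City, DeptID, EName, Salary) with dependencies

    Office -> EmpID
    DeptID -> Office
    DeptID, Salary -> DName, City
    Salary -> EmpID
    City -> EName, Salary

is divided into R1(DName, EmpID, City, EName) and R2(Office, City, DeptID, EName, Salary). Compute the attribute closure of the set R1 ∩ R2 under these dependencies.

R1 ∩ R2 = {City, EName}.
City → EName, Salary applies, adding Salary
Salary → EmpID applies, adding EmpID
Closure: {EmpID, City, EName, Salary}.

EmpID, City, EName, Salary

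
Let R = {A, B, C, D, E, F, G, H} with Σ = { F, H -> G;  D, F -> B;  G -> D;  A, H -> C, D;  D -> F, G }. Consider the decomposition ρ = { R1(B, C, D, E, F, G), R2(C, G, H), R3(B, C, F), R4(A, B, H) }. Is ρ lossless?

No

Chase test. Columns are A, B, C, D, E, F, G, H; row i has aⱼ where attribute j ∈ Ri, else bᵢⱼ.
Initial tableau (one row per fragment):
  row 1: b11 a2 a3 a4 a5 a6 a7 b18
  row 2: b21 b22 a3 b24 b25 b26 a7 a8
  row 3: b31 a2 a3 b34 b35 a6 b37 b38
  row 4: a1 a2 b43 b44 b45 b46 b47 a8
Rows 1 and 2 agree on G; apply G→D and equate their D entries.
Rows 1 and 2 agree on D; apply D→F, G and equate their F, G entries.
Rows 1 and 2 agree on D, F; apply D, F→B and equate their B entries.
No row becomes fully distinguished — the join is lossy.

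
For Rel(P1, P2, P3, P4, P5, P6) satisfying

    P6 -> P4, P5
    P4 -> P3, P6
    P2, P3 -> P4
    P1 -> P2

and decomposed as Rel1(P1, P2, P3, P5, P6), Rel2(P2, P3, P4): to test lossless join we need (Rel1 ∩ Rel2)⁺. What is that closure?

P2, P3, P4, P5, P6

Rel1 ∩ Rel2 = {P2, P3}.
P2, P3 → P4 applies, adding P4
P4 → P3, P6 applies, adding P6
P6 → P4, P5 applies, adding P5
Closure: {P2, P3, P4, P5, P6}.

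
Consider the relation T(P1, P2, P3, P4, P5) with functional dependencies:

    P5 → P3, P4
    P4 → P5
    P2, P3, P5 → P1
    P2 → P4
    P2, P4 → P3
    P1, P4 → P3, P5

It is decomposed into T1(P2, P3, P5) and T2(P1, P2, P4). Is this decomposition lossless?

Common attributes: T1 ∩ T2 = {P2}.
Closure of {P2}: P2 → P4 applies, adding P4; P2, P4 → P3 applies, adding P3; P4 → P5 applies, adding P5; P2, P3, P5 → P1 applies, adding P1. So (P2)⁺ = {P1, P2, P3, P4, P5}.
This closure contains every attribute of T1, so T1 ∩ T2 → T1. The join is lossless.

Yes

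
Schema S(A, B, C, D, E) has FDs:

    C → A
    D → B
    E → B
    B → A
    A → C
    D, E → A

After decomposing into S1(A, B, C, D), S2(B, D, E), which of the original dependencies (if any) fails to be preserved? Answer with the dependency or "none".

C → A lies within S1.
D → B lies within S1.
E → B lies within S2.
B → A lies within S1.
A → C lies within S1.
D, E → A: restricted closure across fragments reaches A.
Every dependency is enforceable on the fragments, so the decomposition is dependency-preserving.

none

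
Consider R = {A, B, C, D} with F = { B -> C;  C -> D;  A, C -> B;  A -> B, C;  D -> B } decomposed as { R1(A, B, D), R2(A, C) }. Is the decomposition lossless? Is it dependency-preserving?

lossless but not dependency-preserving

Lossless test: (A)⁺ = {A, B, C, D}, which contains all of one fragment — lossless.
Dependency preservation: the restricted closure of {B} across the fragments never reaches {C}, so B → C cannot be enforced without a join — not preserved.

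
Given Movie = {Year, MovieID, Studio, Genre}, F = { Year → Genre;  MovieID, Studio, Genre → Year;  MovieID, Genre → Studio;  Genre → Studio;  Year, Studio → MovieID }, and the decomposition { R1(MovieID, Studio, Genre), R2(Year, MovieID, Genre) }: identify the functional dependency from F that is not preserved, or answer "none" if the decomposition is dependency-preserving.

none

Year → Genre lies within R2.
MovieID, Studio, Genre → Year: restricted closure across fragments reaches Year.
MovieID, Genre → Studio lies within R1.
Genre → Studio lies within R1.
Year, Studio → MovieID: restricted closure across fragments reaches MovieID.
Every dependency is enforceable on the fragments, so the decomposition is dependency-preserving.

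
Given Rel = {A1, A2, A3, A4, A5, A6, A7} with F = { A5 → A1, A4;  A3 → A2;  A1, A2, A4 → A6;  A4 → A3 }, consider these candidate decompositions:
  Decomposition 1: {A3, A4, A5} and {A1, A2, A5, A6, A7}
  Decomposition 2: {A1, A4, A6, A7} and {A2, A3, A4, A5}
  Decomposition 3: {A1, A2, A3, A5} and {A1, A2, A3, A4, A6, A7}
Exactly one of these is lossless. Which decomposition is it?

Decomposition 1

Decomposition 1: common = {A5}, closure = {A1, A2, A3, A4, A5, A6} → lossless.
Decomposition 2: common = {A4}, closure = {A2, A3, A4} → lossy.
Decomposition 3: common = {A1, A2, A3}, closure = {A1, A2, A3} → lossy.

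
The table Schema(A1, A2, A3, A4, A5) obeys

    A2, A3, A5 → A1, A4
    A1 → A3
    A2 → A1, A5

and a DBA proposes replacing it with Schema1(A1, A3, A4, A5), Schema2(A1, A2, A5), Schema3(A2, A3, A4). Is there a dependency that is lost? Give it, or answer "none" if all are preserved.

none

A2, A3, A5 → A1, A4: restricted closure across fragments reaches A1, A4.
A1 → A3 lies within Schema1.
A2 → A1, A5 lies within Schema2.
Every dependency is enforceable on the fragments, so the decomposition is dependency-preserving.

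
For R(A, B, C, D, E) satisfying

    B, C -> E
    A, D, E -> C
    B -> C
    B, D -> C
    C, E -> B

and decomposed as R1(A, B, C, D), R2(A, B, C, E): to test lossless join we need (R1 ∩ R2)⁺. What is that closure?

A, B, C, E

R1 ∩ R2 = {A, B, C}.
B, C → E applies, adding E
Closure: {A, B, C, E}.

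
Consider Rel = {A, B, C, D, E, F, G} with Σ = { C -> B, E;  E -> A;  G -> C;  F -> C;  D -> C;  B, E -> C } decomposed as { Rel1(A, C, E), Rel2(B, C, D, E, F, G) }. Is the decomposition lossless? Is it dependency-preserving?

lossless and dependency-preserving

Lossless test: (C, E)⁺ = {A, B, C, E}, which contains all of one fragment — lossless.
Dependency preservation: every FD's attributes lie within a single fragment, so each can be enforced locally — preserved.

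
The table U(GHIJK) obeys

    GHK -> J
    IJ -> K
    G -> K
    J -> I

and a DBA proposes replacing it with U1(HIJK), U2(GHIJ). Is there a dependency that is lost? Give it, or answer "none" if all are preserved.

Check G → K: no single fragment contains all of {GK}, and the restricted closure of {G} across the fragments never reaches {K}.
GHK → J is preserved.
IJ → K is preserved.
J → I is preserved.

G -> K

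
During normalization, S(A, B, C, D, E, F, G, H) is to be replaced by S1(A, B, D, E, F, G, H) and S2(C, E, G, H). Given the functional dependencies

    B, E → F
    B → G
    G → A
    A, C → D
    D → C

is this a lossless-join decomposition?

Common attributes: S1 ∩ S2 = {E, G, H}.
Closure of {E, G, H}: G → A applies, adding A. So (E, G, H)⁺ = {A, E, G, H}.
The closure contains neither all of S1 = {A, B, D, E, F, G, H} nor all of S2 = {C, E, G, H}, so the common attributes are not a superkey of either fragment. The join is lossy.

No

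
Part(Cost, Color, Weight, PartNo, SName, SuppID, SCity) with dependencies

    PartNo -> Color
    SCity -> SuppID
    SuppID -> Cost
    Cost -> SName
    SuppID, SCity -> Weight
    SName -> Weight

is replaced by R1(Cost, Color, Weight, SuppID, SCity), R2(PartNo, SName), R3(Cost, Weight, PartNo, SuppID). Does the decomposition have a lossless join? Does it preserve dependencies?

Lossless test (chase): Rows 2 and 3 agree on PartNo; apply PartNo→Color and equate their Color entries. Rows 1 and 3 agree on Cost; apply Cost→SName and equate their SName entries. No row becomes fully distinguished — the join is lossy.
Dependency preservation: the restricted closure of {PartNo} across the fragments never reaches {Color}, so PartNo → Color cannot be enforced without a join — not preserved.

lossy and not dependency-preserving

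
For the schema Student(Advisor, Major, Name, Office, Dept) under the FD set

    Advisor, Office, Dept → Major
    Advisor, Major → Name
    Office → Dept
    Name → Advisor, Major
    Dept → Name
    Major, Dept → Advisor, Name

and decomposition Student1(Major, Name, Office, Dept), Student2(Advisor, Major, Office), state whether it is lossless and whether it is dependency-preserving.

Lossless test: (Major, Office)⁺ = {Advisor, Major, Name, Office, Dept}, which contains all of one fragment — lossless.
Dependency preservation: the restricted closure of {Advisor, Major} across the fragments never reaches {Name}, so Advisor, Major → Name cannot be enforced without a join — not preserved.

lossless but not dependency-preserving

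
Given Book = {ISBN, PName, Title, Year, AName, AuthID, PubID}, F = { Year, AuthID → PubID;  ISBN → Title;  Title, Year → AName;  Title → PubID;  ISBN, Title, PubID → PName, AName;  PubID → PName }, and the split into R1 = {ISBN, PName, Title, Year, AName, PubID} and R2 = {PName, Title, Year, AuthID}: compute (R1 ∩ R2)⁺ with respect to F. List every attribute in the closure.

PName, Title, Year, AName, PubID

R1 ∩ R2 = {PName, Title, Year}.
Title, Year → AName applies, adding AName
Title → PubID applies, adding PubID
Closure: {PName, Title, Year, AName, PubID}.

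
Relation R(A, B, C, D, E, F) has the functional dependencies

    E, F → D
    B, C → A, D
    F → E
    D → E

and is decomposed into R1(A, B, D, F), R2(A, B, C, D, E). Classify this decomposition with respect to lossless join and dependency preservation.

lossy but dependency-preserving

Lossless test: (A, B, D)⁺ = {A, B, D, E}, which is a superkey of neither fragment — lossy.
Dependency preservation: E, F → D; F → E are not contained in any single fragment, but the restricted closure of each left-hand side across the fragments still reaches the right-hand side; the remaining FDs each lie inside some fragment. All dependencies are preserved.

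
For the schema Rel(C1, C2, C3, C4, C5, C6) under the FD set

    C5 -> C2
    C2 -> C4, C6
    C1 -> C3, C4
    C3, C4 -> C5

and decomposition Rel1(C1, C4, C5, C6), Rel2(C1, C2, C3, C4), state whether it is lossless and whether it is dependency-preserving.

lossless but not dependency-preserving

Lossless test: (C1, C4)⁺ = {C1, C2, C3, C4, C5, C6}, which contains all of one fragment — lossless.
Dependency preservation: the restricted closure of {C5} across the fragments never reaches {C2}, so C5 → C2 cannot be enforced without a join — not preserved.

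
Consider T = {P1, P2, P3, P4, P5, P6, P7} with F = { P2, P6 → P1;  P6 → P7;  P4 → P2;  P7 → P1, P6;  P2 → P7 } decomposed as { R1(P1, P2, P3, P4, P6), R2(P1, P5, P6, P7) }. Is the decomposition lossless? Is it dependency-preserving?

Lossless test: (P1, P6)⁺ = {P1, P6, P7}, which is a superkey of neither fragment — lossy.
Dependency preservation: P2 → P7 is not contained in any single fragment, but the restricted closure of its left-hand side across the fragments still reaches the right-hand side; the remaining FDs each lie inside some fragment. All dependencies are preserved.

lossy but dependency-preserving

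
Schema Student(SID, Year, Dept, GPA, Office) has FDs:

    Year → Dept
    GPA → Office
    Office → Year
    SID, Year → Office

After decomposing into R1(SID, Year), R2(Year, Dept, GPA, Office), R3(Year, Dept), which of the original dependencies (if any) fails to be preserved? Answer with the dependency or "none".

SID, Year → Office

Check SID, Year → Office: no single fragment contains all of {SID, Year, Office}, and the restricted closure of {SID, Year} across the fragments never reaches {Office}.
Year → Dept is preserved.
GPA → Office is preserved.
Office → Year is preserved.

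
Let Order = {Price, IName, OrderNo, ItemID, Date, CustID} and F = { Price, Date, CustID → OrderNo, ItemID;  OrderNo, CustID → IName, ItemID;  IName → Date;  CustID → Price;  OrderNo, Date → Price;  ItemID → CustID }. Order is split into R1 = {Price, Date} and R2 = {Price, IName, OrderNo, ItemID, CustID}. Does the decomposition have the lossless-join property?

Common attributes: R1 ∩ R2 = {Price}.
No dependency enlarges {Price}, so (Price)⁺ = {Price}.
The closure contains neither all of R1 = {Price, Date} nor all of R2 = {Price, IName, OrderNo, ItemID, CustID}, so the common attributes are not a superkey of either fragment. The join is lossy.

No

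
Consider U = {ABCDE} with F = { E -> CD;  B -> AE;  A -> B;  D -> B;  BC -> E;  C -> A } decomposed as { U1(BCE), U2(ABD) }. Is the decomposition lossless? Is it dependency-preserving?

Lossless test: (B)⁺ = {ABCDE}, which contains all of one fragment — lossless.
Dependency preservation: E → CD; B → AE; C → A are not contained in any single fragment, but the restricted closure of each left-hand side across the fragments still reaches the right-hand side; the remaining FDs each lie inside some fragment. All dependencies are preserved.

lossless and dependency-preserving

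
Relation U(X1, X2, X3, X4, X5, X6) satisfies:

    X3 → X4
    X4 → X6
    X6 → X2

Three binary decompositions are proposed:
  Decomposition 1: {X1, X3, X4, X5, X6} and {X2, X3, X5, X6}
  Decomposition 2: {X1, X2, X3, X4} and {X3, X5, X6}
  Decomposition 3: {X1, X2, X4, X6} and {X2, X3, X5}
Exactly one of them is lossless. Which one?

Decomposition 1: common = {X3, X5, X6}, closure = {X2, X3, X4, X5, X6} → lossless.
Decomposition 2: common = {X3}, closure = {X2, X3, X4, X6} → lossy.
Decomposition 3: common = {X2}, closure = {X2} → lossy.

Decomposition 1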